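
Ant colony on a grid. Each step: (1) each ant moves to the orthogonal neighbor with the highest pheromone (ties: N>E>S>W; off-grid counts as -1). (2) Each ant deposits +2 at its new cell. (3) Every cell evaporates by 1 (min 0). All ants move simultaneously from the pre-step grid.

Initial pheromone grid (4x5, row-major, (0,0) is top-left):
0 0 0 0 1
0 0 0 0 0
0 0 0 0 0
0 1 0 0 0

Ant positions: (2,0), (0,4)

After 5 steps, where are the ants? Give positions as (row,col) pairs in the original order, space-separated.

Step 1: ant0:(2,0)->N->(1,0) | ant1:(0,4)->S->(1,4)
  grid max=1 at (1,0)
Step 2: ant0:(1,0)->N->(0,0) | ant1:(1,4)->N->(0,4)
  grid max=1 at (0,0)
Step 3: ant0:(0,0)->E->(0,1) | ant1:(0,4)->S->(1,4)
  grid max=1 at (0,1)
Step 4: ant0:(0,1)->E->(0,2) | ant1:(1,4)->N->(0,4)
  grid max=1 at (0,2)
Step 5: ant0:(0,2)->E->(0,3) | ant1:(0,4)->S->(1,4)
  grid max=1 at (0,3)

(0,3) (1,4)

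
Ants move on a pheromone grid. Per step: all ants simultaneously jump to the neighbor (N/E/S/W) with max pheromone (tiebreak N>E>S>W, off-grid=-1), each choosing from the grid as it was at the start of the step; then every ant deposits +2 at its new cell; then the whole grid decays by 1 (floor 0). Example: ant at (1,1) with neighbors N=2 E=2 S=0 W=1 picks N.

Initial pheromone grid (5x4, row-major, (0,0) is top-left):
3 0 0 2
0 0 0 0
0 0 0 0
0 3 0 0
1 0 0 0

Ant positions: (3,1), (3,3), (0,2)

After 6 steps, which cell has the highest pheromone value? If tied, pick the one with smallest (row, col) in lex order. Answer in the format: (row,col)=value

Step 1: ant0:(3,1)->N->(2,1) | ant1:(3,3)->N->(2,3) | ant2:(0,2)->E->(0,3)
  grid max=3 at (0,3)
Step 2: ant0:(2,1)->S->(3,1) | ant1:(2,3)->N->(1,3) | ant2:(0,3)->S->(1,3)
  grid max=3 at (1,3)
Step 3: ant0:(3,1)->N->(2,1) | ant1:(1,3)->N->(0,3) | ant2:(1,3)->N->(0,3)
  grid max=5 at (0,3)
Step 4: ant0:(2,1)->S->(3,1) | ant1:(0,3)->S->(1,3) | ant2:(0,3)->S->(1,3)
  grid max=5 at (1,3)
Step 5: ant0:(3,1)->N->(2,1) | ant1:(1,3)->N->(0,3) | ant2:(1,3)->N->(0,3)
  grid max=7 at (0,3)
Step 6: ant0:(2,1)->S->(3,1) | ant1:(0,3)->S->(1,3) | ant2:(0,3)->S->(1,3)
  grid max=7 at (1,3)
Final grid:
  0 0 0 6
  0 0 0 7
  0 0 0 0
  0 3 0 0
  0 0 0 0
Max pheromone 7 at (1,3)

Answer: (1,3)=7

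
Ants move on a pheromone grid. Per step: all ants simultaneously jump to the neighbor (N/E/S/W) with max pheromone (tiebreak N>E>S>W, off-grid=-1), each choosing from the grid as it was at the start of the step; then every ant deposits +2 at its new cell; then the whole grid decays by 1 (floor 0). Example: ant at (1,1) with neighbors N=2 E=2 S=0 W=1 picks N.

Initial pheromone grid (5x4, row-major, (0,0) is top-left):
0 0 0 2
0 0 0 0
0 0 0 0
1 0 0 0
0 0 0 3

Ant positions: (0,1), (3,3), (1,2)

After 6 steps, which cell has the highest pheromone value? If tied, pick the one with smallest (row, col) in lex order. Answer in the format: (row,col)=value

Answer: (0,3)=8

Derivation:
Step 1: ant0:(0,1)->E->(0,2) | ant1:(3,3)->S->(4,3) | ant2:(1,2)->N->(0,2)
  grid max=4 at (4,3)
Step 2: ant0:(0,2)->E->(0,3) | ant1:(4,3)->N->(3,3) | ant2:(0,2)->E->(0,3)
  grid max=4 at (0,3)
Step 3: ant0:(0,3)->W->(0,2) | ant1:(3,3)->S->(4,3) | ant2:(0,3)->W->(0,2)
  grid max=5 at (0,2)
Step 4: ant0:(0,2)->E->(0,3) | ant1:(4,3)->N->(3,3) | ant2:(0,2)->E->(0,3)
  grid max=6 at (0,3)
Step 5: ant0:(0,3)->W->(0,2) | ant1:(3,3)->S->(4,3) | ant2:(0,3)->W->(0,2)
  grid max=7 at (0,2)
Step 6: ant0:(0,2)->E->(0,3) | ant1:(4,3)->N->(3,3) | ant2:(0,2)->E->(0,3)
  grid max=8 at (0,3)
Final grid:
  0 0 6 8
  0 0 0 0
  0 0 0 0
  0 0 0 1
  0 0 0 3
Max pheromone 8 at (0,3)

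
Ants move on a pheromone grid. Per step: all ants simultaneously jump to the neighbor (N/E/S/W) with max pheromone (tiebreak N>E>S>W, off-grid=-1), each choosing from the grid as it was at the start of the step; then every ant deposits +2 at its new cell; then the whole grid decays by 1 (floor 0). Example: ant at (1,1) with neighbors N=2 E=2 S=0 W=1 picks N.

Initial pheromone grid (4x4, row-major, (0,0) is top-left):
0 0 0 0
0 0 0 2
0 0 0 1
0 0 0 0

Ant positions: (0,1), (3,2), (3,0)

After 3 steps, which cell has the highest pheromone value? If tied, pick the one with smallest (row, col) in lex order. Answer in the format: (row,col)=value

Answer: (0,0)=1

Derivation:
Step 1: ant0:(0,1)->E->(0,2) | ant1:(3,2)->N->(2,2) | ant2:(3,0)->N->(2,0)
  grid max=1 at (0,2)
Step 2: ant0:(0,2)->E->(0,3) | ant1:(2,2)->N->(1,2) | ant2:(2,0)->N->(1,0)
  grid max=1 at (0,3)
Step 3: ant0:(0,3)->S->(1,3) | ant1:(1,2)->N->(0,2) | ant2:(1,0)->N->(0,0)
  grid max=1 at (0,0)
Final grid:
  1 0 1 0
  0 0 0 1
  0 0 0 0
  0 0 0 0
Max pheromone 1 at (0,0)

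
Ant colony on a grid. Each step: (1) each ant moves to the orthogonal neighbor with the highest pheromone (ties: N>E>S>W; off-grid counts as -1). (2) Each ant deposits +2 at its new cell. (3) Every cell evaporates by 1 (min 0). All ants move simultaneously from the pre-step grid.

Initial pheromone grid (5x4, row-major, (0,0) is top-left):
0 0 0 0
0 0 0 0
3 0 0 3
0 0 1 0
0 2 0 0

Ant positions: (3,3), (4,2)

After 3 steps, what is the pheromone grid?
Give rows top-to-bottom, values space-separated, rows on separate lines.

After step 1: ants at (2,3),(4,1)
  0 0 0 0
  0 0 0 0
  2 0 0 4
  0 0 0 0
  0 3 0 0
After step 2: ants at (1,3),(3,1)
  0 0 0 0
  0 0 0 1
  1 0 0 3
  0 1 0 0
  0 2 0 0
After step 3: ants at (2,3),(4,1)
  0 0 0 0
  0 0 0 0
  0 0 0 4
  0 0 0 0
  0 3 0 0

0 0 0 0
0 0 0 0
0 0 0 4
0 0 0 0
0 3 0 0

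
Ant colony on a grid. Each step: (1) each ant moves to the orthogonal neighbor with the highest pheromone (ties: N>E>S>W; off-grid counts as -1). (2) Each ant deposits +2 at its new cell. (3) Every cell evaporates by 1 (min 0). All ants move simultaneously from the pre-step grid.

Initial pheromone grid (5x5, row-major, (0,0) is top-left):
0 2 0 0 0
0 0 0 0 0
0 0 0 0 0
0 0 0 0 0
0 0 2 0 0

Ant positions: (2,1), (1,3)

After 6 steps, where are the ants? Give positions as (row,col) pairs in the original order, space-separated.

Step 1: ant0:(2,1)->N->(1,1) | ant1:(1,3)->N->(0,3)
  grid max=1 at (0,1)
Step 2: ant0:(1,1)->N->(0,1) | ant1:(0,3)->E->(0,4)
  grid max=2 at (0,1)
Step 3: ant0:(0,1)->E->(0,2) | ant1:(0,4)->S->(1,4)
  grid max=1 at (0,1)
Step 4: ant0:(0,2)->W->(0,1) | ant1:(1,4)->N->(0,4)
  grid max=2 at (0,1)
Step 5: ant0:(0,1)->E->(0,2) | ant1:(0,4)->S->(1,4)
  grid max=1 at (0,1)
Step 6: ant0:(0,2)->W->(0,1) | ant1:(1,4)->N->(0,4)
  grid max=2 at (0,1)

(0,1) (0,4)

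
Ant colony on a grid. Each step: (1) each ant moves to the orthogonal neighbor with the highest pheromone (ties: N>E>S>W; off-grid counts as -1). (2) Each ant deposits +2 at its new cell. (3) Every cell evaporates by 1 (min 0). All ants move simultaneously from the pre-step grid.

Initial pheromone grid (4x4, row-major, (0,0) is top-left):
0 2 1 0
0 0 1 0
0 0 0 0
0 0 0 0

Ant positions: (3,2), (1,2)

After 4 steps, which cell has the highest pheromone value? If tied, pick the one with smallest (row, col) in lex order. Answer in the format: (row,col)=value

Step 1: ant0:(3,2)->N->(2,2) | ant1:(1,2)->N->(0,2)
  grid max=2 at (0,2)
Step 2: ant0:(2,2)->N->(1,2) | ant1:(0,2)->W->(0,1)
  grid max=2 at (0,1)
Step 3: ant0:(1,2)->N->(0,2) | ant1:(0,1)->E->(0,2)
  grid max=4 at (0,2)
Step 4: ant0:(0,2)->W->(0,1) | ant1:(0,2)->W->(0,1)
  grid max=4 at (0,1)
Final grid:
  0 4 3 0
  0 0 0 0
  0 0 0 0
  0 0 0 0
Max pheromone 4 at (0,1)

Answer: (0,1)=4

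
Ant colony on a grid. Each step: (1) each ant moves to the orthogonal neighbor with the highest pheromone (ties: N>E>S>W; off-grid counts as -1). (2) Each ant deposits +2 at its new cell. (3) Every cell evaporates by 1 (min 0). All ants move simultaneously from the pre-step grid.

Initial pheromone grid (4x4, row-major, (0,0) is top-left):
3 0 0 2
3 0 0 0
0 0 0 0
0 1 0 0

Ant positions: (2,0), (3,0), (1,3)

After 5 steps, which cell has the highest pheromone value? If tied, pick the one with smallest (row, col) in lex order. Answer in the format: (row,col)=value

Answer: (1,0)=4

Derivation:
Step 1: ant0:(2,0)->N->(1,0) | ant1:(3,0)->E->(3,1) | ant2:(1,3)->N->(0,3)
  grid max=4 at (1,0)
Step 2: ant0:(1,0)->N->(0,0) | ant1:(3,1)->N->(2,1) | ant2:(0,3)->S->(1,3)
  grid max=3 at (0,0)
Step 3: ant0:(0,0)->S->(1,0) | ant1:(2,1)->S->(3,1) | ant2:(1,3)->N->(0,3)
  grid max=4 at (1,0)
Step 4: ant0:(1,0)->N->(0,0) | ant1:(3,1)->N->(2,1) | ant2:(0,3)->S->(1,3)
  grid max=3 at (0,0)
Step 5: ant0:(0,0)->S->(1,0) | ant1:(2,1)->S->(3,1) | ant2:(1,3)->N->(0,3)
  grid max=4 at (1,0)
Final grid:
  2 0 0 3
  4 0 0 0
  0 0 0 0
  0 2 0 0
Max pheromone 4 at (1,0)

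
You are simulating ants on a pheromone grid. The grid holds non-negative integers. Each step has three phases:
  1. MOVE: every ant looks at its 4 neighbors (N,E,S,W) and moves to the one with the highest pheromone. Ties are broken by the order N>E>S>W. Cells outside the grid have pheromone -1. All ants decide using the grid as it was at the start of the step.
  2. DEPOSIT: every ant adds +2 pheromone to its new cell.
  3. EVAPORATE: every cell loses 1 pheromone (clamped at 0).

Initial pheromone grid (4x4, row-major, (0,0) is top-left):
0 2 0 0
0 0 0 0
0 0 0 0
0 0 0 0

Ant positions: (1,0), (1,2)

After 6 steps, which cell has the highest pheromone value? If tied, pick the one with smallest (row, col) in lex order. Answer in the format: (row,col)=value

Answer: (0,1)=8

Derivation:
Step 1: ant0:(1,0)->N->(0,0) | ant1:(1,2)->N->(0,2)
  grid max=1 at (0,0)
Step 2: ant0:(0,0)->E->(0,1) | ant1:(0,2)->W->(0,1)
  grid max=4 at (0,1)
Step 3: ant0:(0,1)->E->(0,2) | ant1:(0,1)->E->(0,2)
  grid max=3 at (0,1)
Step 4: ant0:(0,2)->W->(0,1) | ant1:(0,2)->W->(0,1)
  grid max=6 at (0,1)
Step 5: ant0:(0,1)->E->(0,2) | ant1:(0,1)->E->(0,2)
  grid max=5 at (0,1)
Step 6: ant0:(0,2)->W->(0,1) | ant1:(0,2)->W->(0,1)
  grid max=8 at (0,1)
Final grid:
  0 8 4 0
  0 0 0 0
  0 0 0 0
  0 0 0 0
Max pheromone 8 at (0,1)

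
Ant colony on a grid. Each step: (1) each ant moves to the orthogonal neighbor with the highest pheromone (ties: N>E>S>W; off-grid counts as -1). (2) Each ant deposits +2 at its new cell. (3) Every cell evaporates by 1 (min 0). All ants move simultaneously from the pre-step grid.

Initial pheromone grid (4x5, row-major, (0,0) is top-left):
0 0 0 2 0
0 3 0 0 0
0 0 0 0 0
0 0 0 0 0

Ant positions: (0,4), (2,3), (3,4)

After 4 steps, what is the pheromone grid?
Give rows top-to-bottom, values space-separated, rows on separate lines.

After step 1: ants at (0,3),(1,3),(2,4)
  0 0 0 3 0
  0 2 0 1 0
  0 0 0 0 1
  0 0 0 0 0
After step 2: ants at (1,3),(0,3),(1,4)
  0 0 0 4 0
  0 1 0 2 1
  0 0 0 0 0
  0 0 0 0 0
After step 3: ants at (0,3),(1,3),(1,3)
  0 0 0 5 0
  0 0 0 5 0
  0 0 0 0 0
  0 0 0 0 0
After step 4: ants at (1,3),(0,3),(0,3)
  0 0 0 8 0
  0 0 0 6 0
  0 0 0 0 0
  0 0 0 0 0

0 0 0 8 0
0 0 0 6 0
0 0 0 0 0
0 0 0 0 0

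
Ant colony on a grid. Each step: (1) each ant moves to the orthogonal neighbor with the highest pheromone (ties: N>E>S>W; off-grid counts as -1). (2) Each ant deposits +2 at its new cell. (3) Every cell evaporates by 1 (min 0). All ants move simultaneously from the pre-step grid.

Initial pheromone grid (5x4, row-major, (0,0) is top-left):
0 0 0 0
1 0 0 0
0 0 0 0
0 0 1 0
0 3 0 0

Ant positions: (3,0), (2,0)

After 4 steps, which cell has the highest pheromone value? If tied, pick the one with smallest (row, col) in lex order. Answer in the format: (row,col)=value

Answer: (1,0)=5

Derivation:
Step 1: ant0:(3,0)->N->(2,0) | ant1:(2,0)->N->(1,0)
  grid max=2 at (1,0)
Step 2: ant0:(2,0)->N->(1,0) | ant1:(1,0)->S->(2,0)
  grid max=3 at (1,0)
Step 3: ant0:(1,0)->S->(2,0) | ant1:(2,0)->N->(1,0)
  grid max=4 at (1,0)
Step 4: ant0:(2,0)->N->(1,0) | ant1:(1,0)->S->(2,0)
  grid max=5 at (1,0)
Final grid:
  0 0 0 0
  5 0 0 0
  4 0 0 0
  0 0 0 0
  0 0 0 0
Max pheromone 5 at (1,0)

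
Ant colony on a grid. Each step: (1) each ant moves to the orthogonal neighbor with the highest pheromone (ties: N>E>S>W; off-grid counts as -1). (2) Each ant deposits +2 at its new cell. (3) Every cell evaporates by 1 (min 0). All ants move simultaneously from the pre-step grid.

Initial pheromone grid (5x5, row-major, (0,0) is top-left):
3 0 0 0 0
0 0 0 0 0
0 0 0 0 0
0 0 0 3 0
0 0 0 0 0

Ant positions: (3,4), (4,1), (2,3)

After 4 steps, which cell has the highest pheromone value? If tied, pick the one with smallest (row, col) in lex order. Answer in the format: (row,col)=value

Answer: (3,3)=7

Derivation:
Step 1: ant0:(3,4)->W->(3,3) | ant1:(4,1)->N->(3,1) | ant2:(2,3)->S->(3,3)
  grid max=6 at (3,3)
Step 2: ant0:(3,3)->N->(2,3) | ant1:(3,1)->N->(2,1) | ant2:(3,3)->N->(2,3)
  grid max=5 at (3,3)
Step 3: ant0:(2,3)->S->(3,3) | ant1:(2,1)->N->(1,1) | ant2:(2,3)->S->(3,3)
  grid max=8 at (3,3)
Step 4: ant0:(3,3)->N->(2,3) | ant1:(1,1)->N->(0,1) | ant2:(3,3)->N->(2,3)
  grid max=7 at (3,3)
Final grid:
  0 1 0 0 0
  0 0 0 0 0
  0 0 0 5 0
  0 0 0 7 0
  0 0 0 0 0
Max pheromone 7 at (3,3)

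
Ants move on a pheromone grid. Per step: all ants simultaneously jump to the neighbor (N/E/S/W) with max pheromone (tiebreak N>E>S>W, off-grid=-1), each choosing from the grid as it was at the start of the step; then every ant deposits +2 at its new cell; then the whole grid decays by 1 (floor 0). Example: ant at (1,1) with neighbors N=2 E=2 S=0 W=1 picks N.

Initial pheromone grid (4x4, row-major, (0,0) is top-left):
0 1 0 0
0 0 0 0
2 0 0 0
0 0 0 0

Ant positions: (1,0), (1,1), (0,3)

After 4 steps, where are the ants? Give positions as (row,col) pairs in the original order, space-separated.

Step 1: ant0:(1,0)->S->(2,0) | ant1:(1,1)->N->(0,1) | ant2:(0,3)->S->(1,3)
  grid max=3 at (2,0)
Step 2: ant0:(2,0)->N->(1,0) | ant1:(0,1)->E->(0,2) | ant2:(1,3)->N->(0,3)
  grid max=2 at (2,0)
Step 3: ant0:(1,0)->S->(2,0) | ant1:(0,2)->E->(0,3) | ant2:(0,3)->W->(0,2)
  grid max=3 at (2,0)
Step 4: ant0:(2,0)->N->(1,0) | ant1:(0,3)->W->(0,2) | ant2:(0,2)->E->(0,3)
  grid max=3 at (0,2)

(1,0) (0,2) (0,3)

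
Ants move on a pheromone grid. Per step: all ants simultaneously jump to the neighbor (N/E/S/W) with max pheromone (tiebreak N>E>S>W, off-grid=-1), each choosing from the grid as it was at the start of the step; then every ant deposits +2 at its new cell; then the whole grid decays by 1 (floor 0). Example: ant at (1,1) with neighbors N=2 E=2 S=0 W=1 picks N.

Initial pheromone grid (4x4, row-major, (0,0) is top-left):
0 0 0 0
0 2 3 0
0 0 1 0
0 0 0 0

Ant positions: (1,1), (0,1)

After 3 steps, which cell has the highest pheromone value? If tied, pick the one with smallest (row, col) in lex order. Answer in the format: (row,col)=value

Answer: (1,2)=6

Derivation:
Step 1: ant0:(1,1)->E->(1,2) | ant1:(0,1)->S->(1,1)
  grid max=4 at (1,2)
Step 2: ant0:(1,2)->W->(1,1) | ant1:(1,1)->E->(1,2)
  grid max=5 at (1,2)
Step 3: ant0:(1,1)->E->(1,2) | ant1:(1,2)->W->(1,1)
  grid max=6 at (1,2)
Final grid:
  0 0 0 0
  0 5 6 0
  0 0 0 0
  0 0 0 0
Max pheromone 6 at (1,2)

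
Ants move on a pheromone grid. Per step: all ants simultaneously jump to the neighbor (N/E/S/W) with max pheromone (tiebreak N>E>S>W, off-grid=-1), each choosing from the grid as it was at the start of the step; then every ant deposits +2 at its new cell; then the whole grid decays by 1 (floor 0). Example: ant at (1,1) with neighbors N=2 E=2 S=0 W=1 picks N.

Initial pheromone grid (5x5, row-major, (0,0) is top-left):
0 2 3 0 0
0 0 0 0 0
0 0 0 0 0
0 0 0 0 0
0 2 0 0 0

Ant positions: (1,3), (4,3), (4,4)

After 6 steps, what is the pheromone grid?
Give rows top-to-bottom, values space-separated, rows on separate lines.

After step 1: ants at (0,3),(3,3),(3,4)
  0 1 2 1 0
  0 0 0 0 0
  0 0 0 0 0
  0 0 0 1 1
  0 1 0 0 0
After step 2: ants at (0,2),(3,4),(3,3)
  0 0 3 0 0
  0 0 0 0 0
  0 0 0 0 0
  0 0 0 2 2
  0 0 0 0 0
After step 3: ants at (0,3),(3,3),(3,4)
  0 0 2 1 0
  0 0 0 0 0
  0 0 0 0 0
  0 0 0 3 3
  0 0 0 0 0
After step 4: ants at (0,2),(3,4),(3,3)
  0 0 3 0 0
  0 0 0 0 0
  0 0 0 0 0
  0 0 0 4 4
  0 0 0 0 0
After step 5: ants at (0,3),(3,3),(3,4)
  0 0 2 1 0
  0 0 0 0 0
  0 0 0 0 0
  0 0 0 5 5
  0 0 0 0 0
After step 6: ants at (0,2),(3,4),(3,3)
  0 0 3 0 0
  0 0 0 0 0
  0 0 0 0 0
  0 0 0 6 6
  0 0 0 0 0

0 0 3 0 0
0 0 0 0 0
0 0 0 0 0
0 0 0 6 6
0 0 0 0 0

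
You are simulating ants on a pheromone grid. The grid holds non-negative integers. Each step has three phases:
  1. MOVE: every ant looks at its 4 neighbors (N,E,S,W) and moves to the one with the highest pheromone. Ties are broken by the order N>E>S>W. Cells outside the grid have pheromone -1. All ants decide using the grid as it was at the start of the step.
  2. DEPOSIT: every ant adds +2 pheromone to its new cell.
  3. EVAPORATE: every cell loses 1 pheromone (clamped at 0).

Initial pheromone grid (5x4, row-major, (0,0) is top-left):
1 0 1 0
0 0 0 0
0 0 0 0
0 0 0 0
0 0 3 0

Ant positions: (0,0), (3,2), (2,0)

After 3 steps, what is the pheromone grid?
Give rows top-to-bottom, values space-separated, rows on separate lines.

After step 1: ants at (0,1),(4,2),(1,0)
  0 1 0 0
  1 0 0 0
  0 0 0 0
  0 0 0 0
  0 0 4 0
After step 2: ants at (0,2),(3,2),(0,0)
  1 0 1 0
  0 0 0 0
  0 0 0 0
  0 0 1 0
  0 0 3 0
After step 3: ants at (0,3),(4,2),(0,1)
  0 1 0 1
  0 0 0 0
  0 0 0 0
  0 0 0 0
  0 0 4 0

0 1 0 1
0 0 0 0
0 0 0 0
0 0 0 0
0 0 4 0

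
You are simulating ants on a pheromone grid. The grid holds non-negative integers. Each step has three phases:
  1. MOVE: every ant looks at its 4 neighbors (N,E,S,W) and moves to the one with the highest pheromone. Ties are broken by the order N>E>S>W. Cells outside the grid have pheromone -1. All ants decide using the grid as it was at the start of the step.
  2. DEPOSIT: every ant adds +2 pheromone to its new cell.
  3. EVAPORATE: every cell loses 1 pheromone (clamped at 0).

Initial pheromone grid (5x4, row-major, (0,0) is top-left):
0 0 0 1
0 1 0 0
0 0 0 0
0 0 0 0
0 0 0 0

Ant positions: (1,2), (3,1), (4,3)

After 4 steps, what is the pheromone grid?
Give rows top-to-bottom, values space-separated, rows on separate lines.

After step 1: ants at (1,1),(2,1),(3,3)
  0 0 0 0
  0 2 0 0
  0 1 0 0
  0 0 0 1
  0 0 0 0
After step 2: ants at (2,1),(1,1),(2,3)
  0 0 0 0
  0 3 0 0
  0 2 0 1
  0 0 0 0
  0 0 0 0
After step 3: ants at (1,1),(2,1),(1,3)
  0 0 0 0
  0 4 0 1
  0 3 0 0
  0 0 0 0
  0 0 0 0
After step 4: ants at (2,1),(1,1),(0,3)
  0 0 0 1
  0 5 0 0
  0 4 0 0
  0 0 0 0
  0 0 0 0

0 0 0 1
0 5 0 0
0 4 0 0
0 0 0 0
0 0 0 0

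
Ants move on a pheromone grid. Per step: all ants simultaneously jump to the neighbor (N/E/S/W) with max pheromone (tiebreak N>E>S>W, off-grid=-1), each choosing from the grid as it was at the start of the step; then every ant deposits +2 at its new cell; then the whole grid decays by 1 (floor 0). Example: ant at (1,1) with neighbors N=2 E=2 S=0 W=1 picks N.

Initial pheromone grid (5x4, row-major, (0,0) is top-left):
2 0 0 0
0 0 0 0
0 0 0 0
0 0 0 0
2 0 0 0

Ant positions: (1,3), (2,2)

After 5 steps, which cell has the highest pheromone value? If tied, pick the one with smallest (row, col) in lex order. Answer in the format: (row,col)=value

Answer: (0,3)=5

Derivation:
Step 1: ant0:(1,3)->N->(0,3) | ant1:(2,2)->N->(1,2)
  grid max=1 at (0,0)
Step 2: ant0:(0,3)->S->(1,3) | ant1:(1,2)->N->(0,2)
  grid max=1 at (0,2)
Step 3: ant0:(1,3)->N->(0,3) | ant1:(0,2)->E->(0,3)
  grid max=3 at (0,3)
Step 4: ant0:(0,3)->S->(1,3) | ant1:(0,3)->S->(1,3)
  grid max=3 at (1,3)
Step 5: ant0:(1,3)->N->(0,3) | ant1:(1,3)->N->(0,3)
  grid max=5 at (0,3)
Final grid:
  0 0 0 5
  0 0 0 2
  0 0 0 0
  0 0 0 0
  0 0 0 0
Max pheromone 5 at (0,3)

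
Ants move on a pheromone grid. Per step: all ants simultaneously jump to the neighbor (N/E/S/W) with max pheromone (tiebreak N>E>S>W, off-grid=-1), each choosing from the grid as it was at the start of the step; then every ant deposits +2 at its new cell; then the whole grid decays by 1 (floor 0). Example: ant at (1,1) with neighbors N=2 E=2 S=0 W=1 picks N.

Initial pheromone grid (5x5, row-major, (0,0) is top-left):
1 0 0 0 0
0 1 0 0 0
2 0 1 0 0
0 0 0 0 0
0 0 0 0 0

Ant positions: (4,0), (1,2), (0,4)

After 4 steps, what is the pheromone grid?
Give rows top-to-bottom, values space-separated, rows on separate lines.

After step 1: ants at (3,0),(2,2),(1,4)
  0 0 0 0 0
  0 0 0 0 1
  1 0 2 0 0
  1 0 0 0 0
  0 0 0 0 0
After step 2: ants at (2,0),(1,2),(0,4)
  0 0 0 0 1
  0 0 1 0 0
  2 0 1 0 0
  0 0 0 0 0
  0 0 0 0 0
After step 3: ants at (1,0),(2,2),(1,4)
  0 0 0 0 0
  1 0 0 0 1
  1 0 2 0 0
  0 0 0 0 0
  0 0 0 0 0
After step 4: ants at (2,0),(1,2),(0,4)
  0 0 0 0 1
  0 0 1 0 0
  2 0 1 0 0
  0 0 0 0 0
  0 0 0 0 0

0 0 0 0 1
0 0 1 0 0
2 0 1 0 0
0 0 0 0 0
0 0 0 0 0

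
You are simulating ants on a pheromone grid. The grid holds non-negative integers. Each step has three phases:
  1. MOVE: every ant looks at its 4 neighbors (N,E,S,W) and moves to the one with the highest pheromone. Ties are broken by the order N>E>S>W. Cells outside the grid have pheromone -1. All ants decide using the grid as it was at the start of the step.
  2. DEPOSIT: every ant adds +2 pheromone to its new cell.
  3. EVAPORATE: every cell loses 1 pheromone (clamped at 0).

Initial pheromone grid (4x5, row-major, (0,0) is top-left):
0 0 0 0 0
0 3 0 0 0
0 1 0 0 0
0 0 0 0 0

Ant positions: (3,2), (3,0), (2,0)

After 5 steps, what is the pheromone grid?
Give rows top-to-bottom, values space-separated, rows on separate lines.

After step 1: ants at (2,2),(2,0),(2,1)
  0 0 0 0 0
  0 2 0 0 0
  1 2 1 0 0
  0 0 0 0 0
After step 2: ants at (2,1),(2,1),(1,1)
  0 0 0 0 0
  0 3 0 0 0
  0 5 0 0 0
  0 0 0 0 0
After step 3: ants at (1,1),(1,1),(2,1)
  0 0 0 0 0
  0 6 0 0 0
  0 6 0 0 0
  0 0 0 0 0
After step 4: ants at (2,1),(2,1),(1,1)
  0 0 0 0 0
  0 7 0 0 0
  0 9 0 0 0
  0 0 0 0 0
After step 5: ants at (1,1),(1,1),(2,1)
  0 0 0 0 0
  0 10 0 0 0
  0 10 0 0 0
  0 0 0 0 0

0 0 0 0 0
0 10 0 0 0
0 10 0 0 0
0 0 0 0 0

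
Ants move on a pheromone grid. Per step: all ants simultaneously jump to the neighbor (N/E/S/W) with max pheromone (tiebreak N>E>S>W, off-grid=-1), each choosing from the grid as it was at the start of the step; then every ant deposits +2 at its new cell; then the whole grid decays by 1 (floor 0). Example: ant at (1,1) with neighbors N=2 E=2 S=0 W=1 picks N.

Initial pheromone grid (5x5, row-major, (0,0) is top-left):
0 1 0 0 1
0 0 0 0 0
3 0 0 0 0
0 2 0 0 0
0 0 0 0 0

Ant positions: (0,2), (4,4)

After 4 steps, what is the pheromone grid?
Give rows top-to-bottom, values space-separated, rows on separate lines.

After step 1: ants at (0,1),(3,4)
  0 2 0 0 0
  0 0 0 0 0
  2 0 0 0 0
  0 1 0 0 1
  0 0 0 0 0
After step 2: ants at (0,2),(2,4)
  0 1 1 0 0
  0 0 0 0 0
  1 0 0 0 1
  0 0 0 0 0
  0 0 0 0 0
After step 3: ants at (0,1),(1,4)
  0 2 0 0 0
  0 0 0 0 1
  0 0 0 0 0
  0 0 0 0 0
  0 0 0 0 0
After step 4: ants at (0,2),(0,4)
  0 1 1 0 1
  0 0 0 0 0
  0 0 0 0 0
  0 0 0 0 0
  0 0 0 0 0

0 1 1 0 1
0 0 0 0 0
0 0 0 0 0
0 0 0 0 0
0 0 0 0 0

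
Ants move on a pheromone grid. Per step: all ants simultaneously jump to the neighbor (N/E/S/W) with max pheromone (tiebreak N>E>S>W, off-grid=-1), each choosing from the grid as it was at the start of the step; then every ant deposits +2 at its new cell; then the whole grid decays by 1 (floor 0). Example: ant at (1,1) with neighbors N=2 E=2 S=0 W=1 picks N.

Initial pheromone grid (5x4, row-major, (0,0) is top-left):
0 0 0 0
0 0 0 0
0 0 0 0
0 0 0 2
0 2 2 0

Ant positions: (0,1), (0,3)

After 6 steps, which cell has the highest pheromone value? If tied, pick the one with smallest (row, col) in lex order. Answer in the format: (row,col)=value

Answer: (0,3)=7

Derivation:
Step 1: ant0:(0,1)->E->(0,2) | ant1:(0,3)->S->(1,3)
  grid max=1 at (0,2)
Step 2: ant0:(0,2)->E->(0,3) | ant1:(1,3)->N->(0,3)
  grid max=3 at (0,3)
Step 3: ant0:(0,3)->S->(1,3) | ant1:(0,3)->S->(1,3)
  grid max=3 at (1,3)
Step 4: ant0:(1,3)->N->(0,3) | ant1:(1,3)->N->(0,3)
  grid max=5 at (0,3)
Step 5: ant0:(0,3)->S->(1,3) | ant1:(0,3)->S->(1,3)
  grid max=5 at (1,3)
Step 6: ant0:(1,3)->N->(0,3) | ant1:(1,3)->N->(0,3)
  grid max=7 at (0,3)
Final grid:
  0 0 0 7
  0 0 0 4
  0 0 0 0
  0 0 0 0
  0 0 0 0
Max pheromone 7 at (0,3)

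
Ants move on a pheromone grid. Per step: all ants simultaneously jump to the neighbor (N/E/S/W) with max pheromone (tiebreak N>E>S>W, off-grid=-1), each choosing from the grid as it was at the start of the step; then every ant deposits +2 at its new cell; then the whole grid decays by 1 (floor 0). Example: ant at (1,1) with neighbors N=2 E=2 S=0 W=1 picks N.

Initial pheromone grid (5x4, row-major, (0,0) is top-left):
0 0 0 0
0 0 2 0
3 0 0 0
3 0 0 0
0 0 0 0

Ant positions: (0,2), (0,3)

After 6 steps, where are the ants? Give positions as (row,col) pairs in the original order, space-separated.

Step 1: ant0:(0,2)->S->(1,2) | ant1:(0,3)->S->(1,3)
  grid max=3 at (1,2)
Step 2: ant0:(1,2)->E->(1,3) | ant1:(1,3)->W->(1,2)
  grid max=4 at (1,2)
Step 3: ant0:(1,3)->W->(1,2) | ant1:(1,2)->E->(1,3)
  grid max=5 at (1,2)
Step 4: ant0:(1,2)->E->(1,3) | ant1:(1,3)->W->(1,2)
  grid max=6 at (1,2)
Step 5: ant0:(1,3)->W->(1,2) | ant1:(1,2)->E->(1,3)
  grid max=7 at (1,2)
Step 6: ant0:(1,2)->E->(1,3) | ant1:(1,3)->W->(1,2)
  grid max=8 at (1,2)

(1,3) (1,2)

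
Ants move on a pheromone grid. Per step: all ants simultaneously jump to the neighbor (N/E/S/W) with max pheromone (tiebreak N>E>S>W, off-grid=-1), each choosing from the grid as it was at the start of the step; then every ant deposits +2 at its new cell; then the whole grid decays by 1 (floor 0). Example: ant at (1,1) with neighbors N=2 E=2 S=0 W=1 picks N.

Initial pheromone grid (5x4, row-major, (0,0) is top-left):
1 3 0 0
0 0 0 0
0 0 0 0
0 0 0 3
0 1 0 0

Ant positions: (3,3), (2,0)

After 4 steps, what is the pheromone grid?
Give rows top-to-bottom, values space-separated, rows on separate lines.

After step 1: ants at (2,3),(1,0)
  0 2 0 0
  1 0 0 0
  0 0 0 1
  0 0 0 2
  0 0 0 0
After step 2: ants at (3,3),(0,0)
  1 1 0 0
  0 0 0 0
  0 0 0 0
  0 0 0 3
  0 0 0 0
After step 3: ants at (2,3),(0,1)
  0 2 0 0
  0 0 0 0
  0 0 0 1
  0 0 0 2
  0 0 0 0
After step 4: ants at (3,3),(0,2)
  0 1 1 0
  0 0 0 0
  0 0 0 0
  0 0 0 3
  0 0 0 0

0 1 1 0
0 0 0 0
0 0 0 0
0 0 0 3
0 0 0 0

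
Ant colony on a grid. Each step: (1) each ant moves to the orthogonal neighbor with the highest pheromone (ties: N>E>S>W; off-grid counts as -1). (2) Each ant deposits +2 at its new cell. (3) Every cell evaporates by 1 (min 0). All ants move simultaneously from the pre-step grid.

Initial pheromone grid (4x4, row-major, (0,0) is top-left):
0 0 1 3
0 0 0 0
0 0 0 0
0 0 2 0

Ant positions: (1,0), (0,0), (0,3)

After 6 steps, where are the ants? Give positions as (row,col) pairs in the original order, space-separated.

Step 1: ant0:(1,0)->N->(0,0) | ant1:(0,0)->E->(0,1) | ant2:(0,3)->W->(0,2)
  grid max=2 at (0,2)
Step 2: ant0:(0,0)->E->(0,1) | ant1:(0,1)->E->(0,2) | ant2:(0,2)->E->(0,3)
  grid max=3 at (0,2)
Step 3: ant0:(0,1)->E->(0,2) | ant1:(0,2)->E->(0,3) | ant2:(0,3)->W->(0,2)
  grid max=6 at (0,2)
Step 4: ant0:(0,2)->E->(0,3) | ant1:(0,3)->W->(0,2) | ant2:(0,2)->E->(0,3)
  grid max=7 at (0,2)
Step 5: ant0:(0,3)->W->(0,2) | ant1:(0,2)->E->(0,3) | ant2:(0,3)->W->(0,2)
  grid max=10 at (0,2)
Step 6: ant0:(0,2)->E->(0,3) | ant1:(0,3)->W->(0,2) | ant2:(0,2)->E->(0,3)
  grid max=11 at (0,2)

(0,3) (0,2) (0,3)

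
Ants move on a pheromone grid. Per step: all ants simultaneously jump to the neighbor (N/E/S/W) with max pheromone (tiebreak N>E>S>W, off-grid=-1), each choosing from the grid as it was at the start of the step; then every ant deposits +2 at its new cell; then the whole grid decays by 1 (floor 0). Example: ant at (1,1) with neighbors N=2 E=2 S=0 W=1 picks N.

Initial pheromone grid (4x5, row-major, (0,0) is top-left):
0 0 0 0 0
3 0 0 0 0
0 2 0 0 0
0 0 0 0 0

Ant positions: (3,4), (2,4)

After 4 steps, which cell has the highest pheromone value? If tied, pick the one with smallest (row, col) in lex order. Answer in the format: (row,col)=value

Answer: (1,4)=4

Derivation:
Step 1: ant0:(3,4)->N->(2,4) | ant1:(2,4)->N->(1,4)
  grid max=2 at (1,0)
Step 2: ant0:(2,4)->N->(1,4) | ant1:(1,4)->S->(2,4)
  grid max=2 at (1,4)
Step 3: ant0:(1,4)->S->(2,4) | ant1:(2,4)->N->(1,4)
  grid max=3 at (1,4)
Step 4: ant0:(2,4)->N->(1,4) | ant1:(1,4)->S->(2,4)
  grid max=4 at (1,4)
Final grid:
  0 0 0 0 0
  0 0 0 0 4
  0 0 0 0 4
  0 0 0 0 0
Max pheromone 4 at (1,4)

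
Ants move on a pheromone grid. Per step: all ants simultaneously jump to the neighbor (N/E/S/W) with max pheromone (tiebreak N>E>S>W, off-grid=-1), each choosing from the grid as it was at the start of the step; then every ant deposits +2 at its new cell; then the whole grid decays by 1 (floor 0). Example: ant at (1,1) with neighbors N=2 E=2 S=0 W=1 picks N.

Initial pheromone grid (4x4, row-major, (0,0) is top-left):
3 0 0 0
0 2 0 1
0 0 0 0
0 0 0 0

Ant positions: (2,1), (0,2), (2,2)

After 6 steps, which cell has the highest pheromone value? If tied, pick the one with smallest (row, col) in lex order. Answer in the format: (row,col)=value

Step 1: ant0:(2,1)->N->(1,1) | ant1:(0,2)->E->(0,3) | ant2:(2,2)->N->(1,2)
  grid max=3 at (1,1)
Step 2: ant0:(1,1)->E->(1,2) | ant1:(0,3)->S->(1,3) | ant2:(1,2)->W->(1,1)
  grid max=4 at (1,1)
Step 3: ant0:(1,2)->W->(1,1) | ant1:(1,3)->W->(1,2) | ant2:(1,1)->E->(1,2)
  grid max=5 at (1,1)
Step 4: ant0:(1,1)->E->(1,2) | ant1:(1,2)->W->(1,1) | ant2:(1,2)->W->(1,1)
  grid max=8 at (1,1)
Step 5: ant0:(1,2)->W->(1,1) | ant1:(1,1)->E->(1,2) | ant2:(1,1)->E->(1,2)
  grid max=9 at (1,1)
Step 6: ant0:(1,1)->E->(1,2) | ant1:(1,2)->W->(1,1) | ant2:(1,2)->W->(1,1)
  grid max=12 at (1,1)
Final grid:
  0 0 0 0
  0 12 10 0
  0 0 0 0
  0 0 0 0
Max pheromone 12 at (1,1)

Answer: (1,1)=12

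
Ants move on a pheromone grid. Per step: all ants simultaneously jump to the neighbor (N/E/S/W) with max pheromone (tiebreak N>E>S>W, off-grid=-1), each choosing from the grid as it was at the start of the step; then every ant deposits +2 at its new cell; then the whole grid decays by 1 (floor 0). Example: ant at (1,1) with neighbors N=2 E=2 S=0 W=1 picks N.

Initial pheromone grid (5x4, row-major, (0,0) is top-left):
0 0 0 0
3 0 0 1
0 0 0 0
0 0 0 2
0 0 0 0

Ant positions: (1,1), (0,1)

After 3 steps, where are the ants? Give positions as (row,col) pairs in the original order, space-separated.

Step 1: ant0:(1,1)->W->(1,0) | ant1:(0,1)->E->(0,2)
  grid max=4 at (1,0)
Step 2: ant0:(1,0)->N->(0,0) | ant1:(0,2)->E->(0,3)
  grid max=3 at (1,0)
Step 3: ant0:(0,0)->S->(1,0) | ant1:(0,3)->S->(1,3)
  grid max=4 at (1,0)

(1,0) (1,3)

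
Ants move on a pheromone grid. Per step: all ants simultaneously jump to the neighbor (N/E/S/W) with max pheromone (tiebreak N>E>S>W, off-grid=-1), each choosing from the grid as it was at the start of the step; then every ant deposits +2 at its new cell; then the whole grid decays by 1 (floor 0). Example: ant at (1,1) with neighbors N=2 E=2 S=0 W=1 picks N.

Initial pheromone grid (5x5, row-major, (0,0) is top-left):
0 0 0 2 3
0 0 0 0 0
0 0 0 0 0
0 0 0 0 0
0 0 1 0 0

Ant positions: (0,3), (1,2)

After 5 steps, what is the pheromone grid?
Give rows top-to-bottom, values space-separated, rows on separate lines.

After step 1: ants at (0,4),(0,2)
  0 0 1 1 4
  0 0 0 0 0
  0 0 0 0 0
  0 0 0 0 0
  0 0 0 0 0
After step 2: ants at (0,3),(0,3)
  0 0 0 4 3
  0 0 0 0 0
  0 0 0 0 0
  0 0 0 0 0
  0 0 0 0 0
After step 3: ants at (0,4),(0,4)
  0 0 0 3 6
  0 0 0 0 0
  0 0 0 0 0
  0 0 0 0 0
  0 0 0 0 0
After step 4: ants at (0,3),(0,3)
  0 0 0 6 5
  0 0 0 0 0
  0 0 0 0 0
  0 0 0 0 0
  0 0 0 0 0
After step 5: ants at (0,4),(0,4)
  0 0 0 5 8
  0 0 0 0 0
  0 0 0 0 0
  0 0 0 0 0
  0 0 0 0 0

0 0 0 5 8
0 0 0 0 0
0 0 0 0 0
0 0 0 0 0
0 0 0 0 0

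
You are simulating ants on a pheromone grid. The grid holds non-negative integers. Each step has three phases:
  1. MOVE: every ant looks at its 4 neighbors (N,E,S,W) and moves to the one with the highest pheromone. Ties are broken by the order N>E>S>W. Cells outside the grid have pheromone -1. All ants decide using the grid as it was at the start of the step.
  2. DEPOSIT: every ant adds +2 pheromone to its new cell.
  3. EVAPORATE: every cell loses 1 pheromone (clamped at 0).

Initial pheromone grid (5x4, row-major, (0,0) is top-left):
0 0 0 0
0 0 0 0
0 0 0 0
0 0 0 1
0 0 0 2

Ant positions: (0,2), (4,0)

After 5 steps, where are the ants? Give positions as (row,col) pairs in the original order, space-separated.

Step 1: ant0:(0,2)->E->(0,3) | ant1:(4,0)->N->(3,0)
  grid max=1 at (0,3)
Step 2: ant0:(0,3)->S->(1,3) | ant1:(3,0)->N->(2,0)
  grid max=1 at (1,3)
Step 3: ant0:(1,3)->N->(0,3) | ant1:(2,0)->N->(1,0)
  grid max=1 at (0,3)
Step 4: ant0:(0,3)->S->(1,3) | ant1:(1,0)->N->(0,0)
  grid max=1 at (0,0)
Step 5: ant0:(1,3)->N->(0,3) | ant1:(0,0)->E->(0,1)
  grid max=1 at (0,1)

(0,3) (0,1)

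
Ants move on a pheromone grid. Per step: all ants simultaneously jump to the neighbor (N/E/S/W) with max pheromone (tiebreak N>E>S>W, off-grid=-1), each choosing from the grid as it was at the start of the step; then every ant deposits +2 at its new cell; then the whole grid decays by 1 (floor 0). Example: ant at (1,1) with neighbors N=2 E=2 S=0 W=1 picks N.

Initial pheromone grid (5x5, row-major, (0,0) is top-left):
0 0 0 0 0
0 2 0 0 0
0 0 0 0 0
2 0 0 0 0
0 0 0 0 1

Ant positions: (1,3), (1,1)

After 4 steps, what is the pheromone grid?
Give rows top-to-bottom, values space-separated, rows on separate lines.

After step 1: ants at (0,3),(0,1)
  0 1 0 1 0
  0 1 0 0 0
  0 0 0 0 0
  1 0 0 0 0
  0 0 0 0 0
After step 2: ants at (0,4),(1,1)
  0 0 0 0 1
  0 2 0 0 0
  0 0 0 0 0
  0 0 0 0 0
  0 0 0 0 0
After step 3: ants at (1,4),(0,1)
  0 1 0 0 0
  0 1 0 0 1
  0 0 0 0 0
  0 0 0 0 0
  0 0 0 0 0
After step 4: ants at (0,4),(1,1)
  0 0 0 0 1
  0 2 0 0 0
  0 0 0 0 0
  0 0 0 0 0
  0 0 0 0 0

0 0 0 0 1
0 2 0 0 0
0 0 0 0 0
0 0 0 0 0
0 0 0 0 0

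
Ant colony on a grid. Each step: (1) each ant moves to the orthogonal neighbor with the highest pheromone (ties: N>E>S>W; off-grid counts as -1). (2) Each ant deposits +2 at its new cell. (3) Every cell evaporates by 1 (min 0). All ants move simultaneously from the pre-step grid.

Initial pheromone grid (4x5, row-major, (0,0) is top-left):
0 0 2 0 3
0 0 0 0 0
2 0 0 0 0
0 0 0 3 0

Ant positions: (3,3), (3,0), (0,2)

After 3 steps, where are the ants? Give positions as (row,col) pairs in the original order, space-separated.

Step 1: ant0:(3,3)->N->(2,3) | ant1:(3,0)->N->(2,0) | ant2:(0,2)->E->(0,3)
  grid max=3 at (2,0)
Step 2: ant0:(2,3)->S->(3,3) | ant1:(2,0)->N->(1,0) | ant2:(0,3)->E->(0,4)
  grid max=3 at (0,4)
Step 3: ant0:(3,3)->N->(2,3) | ant1:(1,0)->S->(2,0) | ant2:(0,4)->S->(1,4)
  grid max=3 at (2,0)

(2,3) (2,0) (1,4)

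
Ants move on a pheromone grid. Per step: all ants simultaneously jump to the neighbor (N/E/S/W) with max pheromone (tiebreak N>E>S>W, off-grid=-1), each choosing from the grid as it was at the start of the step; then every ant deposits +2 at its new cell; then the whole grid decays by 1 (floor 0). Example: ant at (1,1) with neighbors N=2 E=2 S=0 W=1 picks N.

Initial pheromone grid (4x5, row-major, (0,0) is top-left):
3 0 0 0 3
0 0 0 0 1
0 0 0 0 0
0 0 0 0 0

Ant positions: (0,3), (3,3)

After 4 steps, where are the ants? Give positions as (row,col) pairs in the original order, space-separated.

Step 1: ant0:(0,3)->E->(0,4) | ant1:(3,3)->N->(2,3)
  grid max=4 at (0,4)
Step 2: ant0:(0,4)->S->(1,4) | ant1:(2,3)->N->(1,3)
  grid max=3 at (0,4)
Step 3: ant0:(1,4)->N->(0,4) | ant1:(1,3)->E->(1,4)
  grid max=4 at (0,4)
Step 4: ant0:(0,4)->S->(1,4) | ant1:(1,4)->N->(0,4)
  grid max=5 at (0,4)

(1,4) (0,4)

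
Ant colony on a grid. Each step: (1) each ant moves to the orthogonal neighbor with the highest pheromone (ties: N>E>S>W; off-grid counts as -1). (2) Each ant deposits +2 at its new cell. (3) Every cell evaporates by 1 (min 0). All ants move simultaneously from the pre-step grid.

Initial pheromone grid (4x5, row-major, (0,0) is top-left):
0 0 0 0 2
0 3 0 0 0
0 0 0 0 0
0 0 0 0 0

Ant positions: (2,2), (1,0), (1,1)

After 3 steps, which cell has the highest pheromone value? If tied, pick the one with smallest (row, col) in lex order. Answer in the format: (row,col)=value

Answer: (1,1)=8

Derivation:
Step 1: ant0:(2,2)->N->(1,2) | ant1:(1,0)->E->(1,1) | ant2:(1,1)->N->(0,1)
  grid max=4 at (1,1)
Step 2: ant0:(1,2)->W->(1,1) | ant1:(1,1)->N->(0,1) | ant2:(0,1)->S->(1,1)
  grid max=7 at (1,1)
Step 3: ant0:(1,1)->N->(0,1) | ant1:(0,1)->S->(1,1) | ant2:(1,1)->N->(0,1)
  grid max=8 at (1,1)
Final grid:
  0 5 0 0 0
  0 8 0 0 0
  0 0 0 0 0
  0 0 0 0 0
Max pheromone 8 at (1,1)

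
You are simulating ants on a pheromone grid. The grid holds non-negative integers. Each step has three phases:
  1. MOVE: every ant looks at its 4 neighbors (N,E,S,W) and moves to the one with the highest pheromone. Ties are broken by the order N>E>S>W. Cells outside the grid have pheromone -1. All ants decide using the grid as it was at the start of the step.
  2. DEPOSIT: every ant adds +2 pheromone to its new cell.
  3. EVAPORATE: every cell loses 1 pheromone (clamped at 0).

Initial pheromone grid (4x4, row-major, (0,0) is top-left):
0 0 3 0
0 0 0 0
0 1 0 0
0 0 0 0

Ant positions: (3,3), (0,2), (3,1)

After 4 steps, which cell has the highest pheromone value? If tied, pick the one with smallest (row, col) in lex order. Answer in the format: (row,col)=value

Step 1: ant0:(3,3)->N->(2,3) | ant1:(0,2)->E->(0,3) | ant2:(3,1)->N->(2,1)
  grid max=2 at (0,2)
Step 2: ant0:(2,3)->N->(1,3) | ant1:(0,3)->W->(0,2) | ant2:(2,1)->N->(1,1)
  grid max=3 at (0,2)
Step 3: ant0:(1,3)->N->(0,3) | ant1:(0,2)->E->(0,3) | ant2:(1,1)->S->(2,1)
  grid max=3 at (0,3)
Step 4: ant0:(0,3)->W->(0,2) | ant1:(0,3)->W->(0,2) | ant2:(2,1)->N->(1,1)
  grid max=5 at (0,2)
Final grid:
  0 0 5 2
  0 1 0 0
  0 1 0 0
  0 0 0 0
Max pheromone 5 at (0,2)

Answer: (0,2)=5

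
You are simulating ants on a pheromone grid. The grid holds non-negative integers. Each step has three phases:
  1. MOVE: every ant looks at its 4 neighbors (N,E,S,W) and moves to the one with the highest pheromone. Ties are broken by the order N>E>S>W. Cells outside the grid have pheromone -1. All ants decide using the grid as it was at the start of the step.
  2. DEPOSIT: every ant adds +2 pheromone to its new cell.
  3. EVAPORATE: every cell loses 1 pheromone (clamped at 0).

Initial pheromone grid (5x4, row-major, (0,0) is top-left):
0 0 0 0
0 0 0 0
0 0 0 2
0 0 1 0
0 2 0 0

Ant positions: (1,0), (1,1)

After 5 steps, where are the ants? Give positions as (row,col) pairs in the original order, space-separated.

Step 1: ant0:(1,0)->N->(0,0) | ant1:(1,1)->N->(0,1)
  grid max=1 at (0,0)
Step 2: ant0:(0,0)->E->(0,1) | ant1:(0,1)->W->(0,0)
  grid max=2 at (0,0)
Step 3: ant0:(0,1)->W->(0,0) | ant1:(0,0)->E->(0,1)
  grid max=3 at (0,0)
Step 4: ant0:(0,0)->E->(0,1) | ant1:(0,1)->W->(0,0)
  grid max=4 at (0,0)
Step 5: ant0:(0,1)->W->(0,0) | ant1:(0,0)->E->(0,1)
  grid max=5 at (0,0)

(0,0) (0,1)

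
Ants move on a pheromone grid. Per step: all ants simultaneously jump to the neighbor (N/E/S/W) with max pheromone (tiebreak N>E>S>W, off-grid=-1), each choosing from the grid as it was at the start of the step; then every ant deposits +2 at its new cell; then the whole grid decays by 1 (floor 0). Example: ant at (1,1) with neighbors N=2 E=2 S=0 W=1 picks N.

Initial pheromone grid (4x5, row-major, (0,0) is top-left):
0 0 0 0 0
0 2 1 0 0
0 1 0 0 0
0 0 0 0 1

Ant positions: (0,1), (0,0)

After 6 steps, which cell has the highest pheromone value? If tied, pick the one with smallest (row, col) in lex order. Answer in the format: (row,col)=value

Answer: (1,1)=8

Derivation:
Step 1: ant0:(0,1)->S->(1,1) | ant1:(0,0)->E->(0,1)
  grid max=3 at (1,1)
Step 2: ant0:(1,1)->N->(0,1) | ant1:(0,1)->S->(1,1)
  grid max=4 at (1,1)
Step 3: ant0:(0,1)->S->(1,1) | ant1:(1,1)->N->(0,1)
  grid max=5 at (1,1)
Step 4: ant0:(1,1)->N->(0,1) | ant1:(0,1)->S->(1,1)
  grid max=6 at (1,1)
Step 5: ant0:(0,1)->S->(1,1) | ant1:(1,1)->N->(0,1)
  grid max=7 at (1,1)
Step 6: ant0:(1,1)->N->(0,1) | ant1:(0,1)->S->(1,1)
  grid max=8 at (1,1)
Final grid:
  0 6 0 0 0
  0 8 0 0 0
  0 0 0 0 0
  0 0 0 0 0
Max pheromone 8 at (1,1)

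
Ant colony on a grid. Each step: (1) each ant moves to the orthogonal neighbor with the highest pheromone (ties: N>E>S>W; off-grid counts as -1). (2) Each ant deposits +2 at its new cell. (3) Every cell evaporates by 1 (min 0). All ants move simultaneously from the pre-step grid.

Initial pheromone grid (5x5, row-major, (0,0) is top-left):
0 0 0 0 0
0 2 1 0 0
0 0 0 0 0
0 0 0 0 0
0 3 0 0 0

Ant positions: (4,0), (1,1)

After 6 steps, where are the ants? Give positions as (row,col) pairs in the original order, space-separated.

Step 1: ant0:(4,0)->E->(4,1) | ant1:(1,1)->E->(1,2)
  grid max=4 at (4,1)
Step 2: ant0:(4,1)->N->(3,1) | ant1:(1,2)->W->(1,1)
  grid max=3 at (4,1)
Step 3: ant0:(3,1)->S->(4,1) | ant1:(1,1)->E->(1,2)
  grid max=4 at (4,1)
Step 4: ant0:(4,1)->N->(3,1) | ant1:(1,2)->W->(1,1)
  grid max=3 at (4,1)
Step 5: ant0:(3,1)->S->(4,1) | ant1:(1,1)->E->(1,2)
  grid max=4 at (4,1)
Step 6: ant0:(4,1)->N->(3,1) | ant1:(1,2)->W->(1,1)
  grid max=3 at (4,1)

(3,1) (1,1)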